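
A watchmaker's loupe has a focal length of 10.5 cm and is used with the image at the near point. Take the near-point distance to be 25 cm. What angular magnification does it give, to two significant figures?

M = 1 + D/f = 1 + 25/10.5 = 3.381.

3.4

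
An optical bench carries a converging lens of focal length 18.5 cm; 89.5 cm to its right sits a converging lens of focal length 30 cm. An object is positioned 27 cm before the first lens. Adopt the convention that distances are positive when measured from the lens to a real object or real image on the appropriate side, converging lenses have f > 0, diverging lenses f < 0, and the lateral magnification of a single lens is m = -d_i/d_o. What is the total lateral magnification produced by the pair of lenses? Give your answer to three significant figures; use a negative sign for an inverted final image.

First lens: d_i1 = 1/(1/18.5 - 1/27) = 58.765 cm.
m_1 = -(58.765)/27 = -2.1765.
Object distance for lens 2: d_o2 = 89.5 - 58.765 = 30.735 cm.
Second lens: d_i2 = 1/(1/30 - 1/(30.735)) = 1254.000 cm.
m_2 = -(1254.000)/(30.735) = -40.8000.
Overall magnification: m = m_1 m_2 = 88.8000.

88.8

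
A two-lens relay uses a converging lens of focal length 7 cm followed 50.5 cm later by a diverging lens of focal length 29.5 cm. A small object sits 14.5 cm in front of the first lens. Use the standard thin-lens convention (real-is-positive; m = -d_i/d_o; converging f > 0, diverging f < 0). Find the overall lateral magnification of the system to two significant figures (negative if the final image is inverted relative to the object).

-0.41

Lens 1: 1/d_i1 = 1/f_1 - 1/d_o1 = 1/7 - 1/14.5 = 0.07389 cm^-1, so d_i1 = 13.533 cm.
m_1 = -(13.533)/14.5 = -0.9333.
The intermediate image is 13.533 cm to the right of lens 1, so d_o2 = L - d_i1 = 50.5 - 13.533 = 36.967 cm.
Lens 2: 1/d_i2 = 1/f_2 - 1/d_o2 = 1/(-29.5) - 1/(36.967) = -0.06095 cm^-1, so d_i2 = -16.407 cm.
m_2 = -(-16.407)/(36.967) = 0.4438.
The system's lateral magnification is m_1 m_2 = (-0.9333)(0.4438) = -0.4142.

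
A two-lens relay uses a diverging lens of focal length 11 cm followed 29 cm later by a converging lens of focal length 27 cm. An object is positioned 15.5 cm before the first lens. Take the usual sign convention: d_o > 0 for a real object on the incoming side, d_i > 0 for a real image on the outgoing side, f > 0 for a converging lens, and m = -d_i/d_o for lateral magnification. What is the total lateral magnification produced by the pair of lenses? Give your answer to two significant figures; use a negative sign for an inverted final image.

-1.3

Lens 1: 1/d_i1 = 1/f_1 - 1/d_o1 = 1/(-11) - 1/15.5 = -0.15543 cm^-1, so d_i1 = -6.434 cm.
m_1 = -(-6.434)/15.5 = 0.4151.
With d_i1 < 0 the first image is virtual and lies on the object side; the object distance for lens 2 is d_o2 = 29 - (-6.434) = 35.434 cm.
Lens 2: 1/d_i2 = 1/f_2 - 1/d_o2 = 1/27 - 1/(35.434) = 0.00882 cm^-1, so d_i2 = 113.436 cm.
m_2 = -(113.436)/(35.434) = -3.2013.
The system's lateral magnification is m_1 m_2 = (0.4151)(-3.2013) = -1.3289.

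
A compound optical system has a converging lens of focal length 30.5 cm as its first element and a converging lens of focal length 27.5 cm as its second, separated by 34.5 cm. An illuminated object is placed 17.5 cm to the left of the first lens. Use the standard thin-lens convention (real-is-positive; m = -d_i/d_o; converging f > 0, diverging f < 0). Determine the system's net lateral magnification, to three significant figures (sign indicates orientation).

-1.34

Lens 1: 1/d_i1 = 1/f_1 - 1/d_o1 = 1/30.5 - 1/17.5 = -0.02436 cm^-1, so d_i1 = -41.058 cm.
m_1 = -(-41.058)/17.5 = 2.3462.
With d_i1 < 0 the first image is virtual and lies on the object side; the object distance for lens 2 is d_o2 = 34.5 - (-41.058) = 75.558 cm.
Lens 2: 1/d_i2 = 1/f_2 - 1/d_o2 = 1/27.5 - 1/(75.558) = 0.02313 cm^-1, so d_i2 = 43.236 cm.
m_2 = -(43.236)/(75.558) = -0.5722.
Overall magnification: m = m_1 m_2 = -1.3425.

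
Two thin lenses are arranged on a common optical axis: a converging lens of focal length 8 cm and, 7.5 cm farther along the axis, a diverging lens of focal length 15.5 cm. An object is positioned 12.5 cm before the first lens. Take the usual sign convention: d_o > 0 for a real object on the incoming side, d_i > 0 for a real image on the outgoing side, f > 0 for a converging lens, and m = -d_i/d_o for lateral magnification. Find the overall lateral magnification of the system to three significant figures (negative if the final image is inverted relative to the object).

-35.4

Applying the thin-lens equation to the first lens, 1/8 = 1/12.5 + 1/d_i1, which gives d_i1 = 22.222 cm.
Its lateral magnification is m_1 = -d_i1/d_o1 = -(22.222)/12.5 = -1.7778.
This image would form 22.222 cm past lens 1, i.e. 14.722 cm beyond lens 2, so it is a virtual object for lens 2: d_o2 = 7.5 - 22.222 = -14.722 cm.
Applying the thin-lens equation again with f_2 = -15.5 cm and d_o2 = -14.722 cm gives d_i2 = 293.393 cm.
m_2 = -(293.393)/(-14.722) = 19.9286.
Overall magnification: m = m_1 m_2 = -35.4286.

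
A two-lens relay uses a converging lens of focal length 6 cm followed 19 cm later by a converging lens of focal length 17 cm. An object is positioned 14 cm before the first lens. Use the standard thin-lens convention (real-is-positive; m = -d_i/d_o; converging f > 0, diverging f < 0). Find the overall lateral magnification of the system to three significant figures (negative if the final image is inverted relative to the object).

-1.50

Applying the thin-lens equation to the first lens, 1/6 = 1/14 + 1/d_i1, which gives d_i1 = 10.500 cm.
Its lateral magnification is m_1 = -d_i1/d_o1 = -(10.500)/14 = -0.7500.
That image sits 8.500 cm in front of the second lens, so d_o2 = 8.500 cm.
Applying the thin-lens equation again with f_2 = 17 cm and d_o2 = 8.500 cm gives d_i2 = -17.000 cm.
m_2 = -(-17.000)/(8.500) = 2.0000.
Total m = m_1 x m_2 = (-0.7500)(2.0000) = -1.5000.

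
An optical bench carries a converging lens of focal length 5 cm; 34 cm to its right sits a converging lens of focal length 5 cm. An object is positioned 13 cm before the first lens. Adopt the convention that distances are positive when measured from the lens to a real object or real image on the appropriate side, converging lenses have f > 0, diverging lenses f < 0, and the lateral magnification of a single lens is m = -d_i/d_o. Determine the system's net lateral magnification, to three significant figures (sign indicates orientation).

First lens: d_i1 = 1/(1/5 - 1/13) = 8.125 cm.
m_1 = -(8.125)/13 = -0.6250.
The intermediate image is 8.125 cm to the right of lens 1, so d_o2 = L - d_i1 = 34 - 8.125 = 25.875 cm.
Second lens: d_i2 = 1/(1/5 - 1/(25.875)) = 6.198 cm.
m_2 = -(6.198)/(25.875) = -0.2395.
The system's lateral magnification is m_1 m_2 = (-0.6250)(-0.2395) = 0.1497.

0.150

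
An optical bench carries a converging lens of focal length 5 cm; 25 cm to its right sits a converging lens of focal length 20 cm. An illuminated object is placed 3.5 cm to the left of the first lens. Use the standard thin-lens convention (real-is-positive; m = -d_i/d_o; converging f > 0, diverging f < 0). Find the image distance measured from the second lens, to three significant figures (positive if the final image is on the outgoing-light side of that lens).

First lens: d_i1 = 1/(1/5 - 1/3.5) = -11.667 cm.
With d_i1 < 0 the first image is virtual and lies on the object side; the object distance for lens 2 is d_o2 = 25 - (-11.667) = 36.667 cm.
Second lens: d_i2 = 1/(1/20 - 1/(36.667)) = 44.000 cm.

44.0 cm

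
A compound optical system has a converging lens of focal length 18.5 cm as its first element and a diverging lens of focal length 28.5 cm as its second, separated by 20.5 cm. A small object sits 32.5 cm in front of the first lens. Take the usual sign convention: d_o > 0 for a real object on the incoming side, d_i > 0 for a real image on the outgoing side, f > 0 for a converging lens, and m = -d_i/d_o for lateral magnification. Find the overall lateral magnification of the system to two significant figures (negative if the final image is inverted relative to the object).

-6.2

First lens: d_i1 = 1/(1/18.5 - 1/32.5) = 42.946 cm.
m_1 = -(42.946)/32.5 = -1.3214.
Since 42.946 cm > 20.5 cm, the first image lies past the second lens and serves as a virtual object: d_o2 = L - d_i1 = -22.446 cm.
Second lens: d_i2 = 1/(1/(-28.5) - 1/(-22.446)) = 105.677 cm.
m_2 = -(105.677)/(-22.446) = 4.7080.
Total m = m_1 x m_2 = (-1.3214)(4.7080) = -6.2212.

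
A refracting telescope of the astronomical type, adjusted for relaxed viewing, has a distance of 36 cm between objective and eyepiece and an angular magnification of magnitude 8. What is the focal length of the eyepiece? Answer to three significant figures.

4.00 cm

In normal adjustment the tube length equals f_obj + f_eye and |M| = f_obj/f_eye.
So f_obj = 8 f_eye and 8 f_eye + f_eye = 36 cm, giving f_eye = 36/9 = 4.000 cm and f_obj = 32.000 cm.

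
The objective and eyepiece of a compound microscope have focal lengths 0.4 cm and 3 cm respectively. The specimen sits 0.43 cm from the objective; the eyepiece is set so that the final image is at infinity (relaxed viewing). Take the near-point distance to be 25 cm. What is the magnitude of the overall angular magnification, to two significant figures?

Objective: 1/d_i = 1/f_obj - 1/d_o = 1/0.4 - 1/0.43 = 0.17442 cm^-1, so d_i = 5.733 cm.
m_obj = -d_i/d_o = -5.733/0.43 = -13.333.
Eyepiece angular magnification (image at infinity): M_eye = D/f_e = 25/3 = 8.333.
Overall M = m_obj x M_eye = (-13.333)(8.333) = -111.11.
|M| = 111.11.

110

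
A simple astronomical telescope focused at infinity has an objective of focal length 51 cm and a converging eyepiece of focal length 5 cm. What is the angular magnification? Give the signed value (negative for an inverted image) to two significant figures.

M = -f_obj/f_eye = -51/(5) = -10.200.

-10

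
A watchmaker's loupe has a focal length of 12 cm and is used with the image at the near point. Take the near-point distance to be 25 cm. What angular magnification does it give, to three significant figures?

M = 1 + D/f = 1 + 25/12 = 3.083.

3.08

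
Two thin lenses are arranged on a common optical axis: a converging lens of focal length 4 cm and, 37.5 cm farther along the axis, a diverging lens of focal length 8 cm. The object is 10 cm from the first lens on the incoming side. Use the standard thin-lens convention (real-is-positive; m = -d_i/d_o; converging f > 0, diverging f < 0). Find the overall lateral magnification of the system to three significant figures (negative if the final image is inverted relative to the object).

Applying the thin-lens equation to the first lens, 1/4 = 1/10 + 1/d_i1, which gives d_i1 = 6.667 cm.
Its lateral magnification is m_1 = -d_i1/d_o1 = -(6.667)/10 = -0.6667.
That image sits 30.833 cm in front of the second lens, so d_o2 = 30.833 cm.
Applying the thin-lens equation again with f_2 = -8 cm and d_o2 = 30.833 cm gives d_i2 = -6.352 cm.
m_2 = -(-6.352)/(30.833) = 0.2060.
The system's lateral magnification is m_1 m_2 = (-0.6667)(0.2060) = -0.1373.

-0.137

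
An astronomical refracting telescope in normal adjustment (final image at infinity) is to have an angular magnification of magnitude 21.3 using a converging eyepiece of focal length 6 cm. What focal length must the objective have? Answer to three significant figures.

128 cm

|M| = f_obj/|f_eye|, so f_obj = |M| x |f_eye| = 21.3 x 6 = 127.800 cm.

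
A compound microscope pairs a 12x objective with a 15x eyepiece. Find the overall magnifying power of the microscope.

180

The overall magnification of a compound microscope is the product of the objective and eyepiece magnifications:
M = M_obj x M_eye = 12 x 15 = 180.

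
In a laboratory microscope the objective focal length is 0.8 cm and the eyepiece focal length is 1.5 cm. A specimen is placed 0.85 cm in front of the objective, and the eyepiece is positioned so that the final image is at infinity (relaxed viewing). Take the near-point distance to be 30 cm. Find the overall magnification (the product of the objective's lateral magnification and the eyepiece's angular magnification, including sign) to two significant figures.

-320

Objective: 1/d_i = 1/f_obj - 1/d_o = 1/0.8 - 1/0.85 = 0.07353 cm^-1, so d_i = 13.600 cm.
m_obj = -d_i/d_o = -13.600/0.85 = -16.000.
Eyepiece angular magnification (image at infinity): M_eye = D/f_e = 30/1.5 = 20.000.
Overall M = m_obj x M_eye = (-16.000)(20.000) = -320.00.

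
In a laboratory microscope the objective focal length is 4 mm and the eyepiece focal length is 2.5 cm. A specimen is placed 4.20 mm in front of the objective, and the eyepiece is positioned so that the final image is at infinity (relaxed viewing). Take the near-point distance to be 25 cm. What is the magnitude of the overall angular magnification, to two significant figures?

Convert to cm: f_obj = 4 mm = 0.4 cm; d_o = 4.20 mm = 0.42 cm.
Objective: 1/d_i = 1/f_obj - 1/d_o = 1/0.4 - 1/0.42 = 0.11905 cm^-1, so d_i = 8.400 cm.
m_obj = -d_i/d_o = -8.400/0.42 = -20.000.
Eyepiece angular magnification (image at infinity): M_eye = D/f_e = 25/2.5 = 10.000.
Overall M = m_obj x M_eye = (-20.000)(10.000) = -200.00.
|M| = 200.00.

200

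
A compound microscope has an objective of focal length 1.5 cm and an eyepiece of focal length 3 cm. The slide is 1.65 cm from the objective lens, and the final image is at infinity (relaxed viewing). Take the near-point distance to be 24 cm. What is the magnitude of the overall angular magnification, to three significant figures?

Objective: 1/d_i = 1/f_obj - 1/d_o = 1/1.5 - 1/1.65 = 0.06061 cm^-1, so d_i = 16.500 cm.
m_obj = -d_i/d_o = -16.500/1.65 = -10.000.
Eyepiece angular magnification (image at infinity): M_eye = D/f_e = 24/3 = 8.000.
Overall M = m_obj x M_eye = (-10.000)(8.000) = -80.00.
|M| = 80.00.

80.0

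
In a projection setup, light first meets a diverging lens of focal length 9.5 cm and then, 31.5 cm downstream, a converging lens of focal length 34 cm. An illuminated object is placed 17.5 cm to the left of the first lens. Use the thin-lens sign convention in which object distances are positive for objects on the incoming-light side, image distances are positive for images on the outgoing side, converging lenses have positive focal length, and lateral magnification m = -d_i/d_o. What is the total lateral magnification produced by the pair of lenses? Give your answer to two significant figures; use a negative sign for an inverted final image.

-3.3

First lens: d_i1 = 1/(1/(-9.5) - 1/17.5) = -6.157 cm.
m_1 = -(-6.157)/17.5 = 0.3519.
With d_i1 < 0 the first image is virtual and lies on the object side; the object distance for lens 2 is d_o2 = 31.5 - (-6.157) = 37.657 cm.
Second lens: d_i2 = 1/(1/34 - 1/(37.657)) = 350.071 cm.
m_2 = -(350.071)/(37.657) = -9.2962.
The system's lateral magnification is m_1 m_2 = (0.3519)(-9.2962) = -3.2709.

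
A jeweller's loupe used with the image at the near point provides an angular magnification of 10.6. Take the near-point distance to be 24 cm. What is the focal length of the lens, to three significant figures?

2.50 cm

For the image at the near point, M = 1 + D/f.
f = D/(M - 1) = 24/(10.6 - 1) = 2.500 cm.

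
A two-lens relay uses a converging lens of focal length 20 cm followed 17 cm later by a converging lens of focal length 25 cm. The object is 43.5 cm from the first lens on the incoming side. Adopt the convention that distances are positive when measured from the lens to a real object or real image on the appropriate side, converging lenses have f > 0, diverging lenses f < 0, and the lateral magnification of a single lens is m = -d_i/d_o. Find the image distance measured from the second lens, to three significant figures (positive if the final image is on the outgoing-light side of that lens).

Applying the thin-lens equation to the first lens, 1/20 = 1/43.5 + 1/d_i1, which gives d_i1 = 37.021 cm.
Since 37.021 cm > 17 cm, the first image lies past the second lens and serves as a virtual object: d_o2 = L - d_i1 = -20.021 cm.
Applying the thin-lens equation again with f_2 = 25 cm and d_o2 = -20.021 cm gives d_i2 = 11.118 cm.

11.1 cm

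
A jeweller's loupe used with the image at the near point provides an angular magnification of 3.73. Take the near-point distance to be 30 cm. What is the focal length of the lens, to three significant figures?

11.0 cm

For the image at the near point, M = 1 + D/f.
f = D/(M - 1) = 30/(3.73 - 1) = 10.989 cm.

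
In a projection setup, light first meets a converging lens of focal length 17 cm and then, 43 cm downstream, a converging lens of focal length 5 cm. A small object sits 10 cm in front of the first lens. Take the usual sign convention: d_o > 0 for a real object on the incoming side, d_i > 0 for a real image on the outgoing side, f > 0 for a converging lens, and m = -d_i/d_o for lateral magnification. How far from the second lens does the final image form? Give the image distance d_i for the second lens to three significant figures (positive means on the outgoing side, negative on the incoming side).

First lens: d_i1 = 1/(1/17 - 1/10) = -24.286 cm.
With d_i1 < 0 the first image is virtual and lies on the object side; the object distance for lens 2 is d_o2 = 43 - (-24.286) = 67.286 cm.
Second lens: d_i2 = 1/(1/5 - 1/(67.286)) = 5.401 cm.

5.40 cm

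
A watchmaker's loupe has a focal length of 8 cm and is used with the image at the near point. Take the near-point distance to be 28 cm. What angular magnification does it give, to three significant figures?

4.50

M = 1 + D/f = 1 + 28/8 = 4.500.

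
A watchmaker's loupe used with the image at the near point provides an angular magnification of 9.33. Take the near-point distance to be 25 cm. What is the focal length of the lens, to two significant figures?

3.0 cm

For the image at the near point, M = 1 + D/f.
f = D/(M - 1) = 25/(9.33 - 1) = 3.001 cm.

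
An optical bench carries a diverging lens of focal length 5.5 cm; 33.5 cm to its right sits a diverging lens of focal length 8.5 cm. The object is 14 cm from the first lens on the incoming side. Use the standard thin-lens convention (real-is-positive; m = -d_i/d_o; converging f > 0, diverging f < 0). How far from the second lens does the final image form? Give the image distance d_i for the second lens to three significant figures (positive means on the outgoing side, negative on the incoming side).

Lens 1: 1/d_i1 = 1/f_1 - 1/d_o1 = 1/(-5.5) - 1/14 = -0.25325 cm^-1, so d_i1 = -3.949 cm.
The intermediate image is virtual, 3.949 cm to the left of lens 1, so d_o2 = L - d_i1 = 33.5 - (-3.949) = 37.449 cm.
Lens 2: 1/d_i2 = 1/f_2 - 1/d_o2 = 1/(-8.5) - 1/(37.449) = -0.14435 cm^-1, so d_i2 = -6.928 cm.

-6.93 cm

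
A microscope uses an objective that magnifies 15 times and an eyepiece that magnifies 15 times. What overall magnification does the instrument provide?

225

The overall magnification of a compound microscope is the product of the objective and eyepiece magnifications:
M = M_obj x M_eye = 15 x 15 = 225.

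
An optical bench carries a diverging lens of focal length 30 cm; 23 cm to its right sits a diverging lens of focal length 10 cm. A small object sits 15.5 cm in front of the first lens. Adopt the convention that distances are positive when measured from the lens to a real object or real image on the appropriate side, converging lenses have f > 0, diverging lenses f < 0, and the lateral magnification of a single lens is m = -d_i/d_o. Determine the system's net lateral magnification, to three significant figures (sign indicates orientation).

Applying the thin-lens equation to the first lens, 1/(-30) = 1/15.5 + 1/d_i1, which gives d_i1 = -10.220 cm.
Its lateral magnification is m_1 = -d_i1/d_o1 = -(-10.220)/15.5 = 0.6593.
With d_i1 < 0 the first image is virtual and lies on the object side; the object distance for lens 2 is d_o2 = 23 - (-10.220) = 33.220 cm.
Applying the thin-lens equation again with f_2 = -10 cm and d_o2 = 33.220 cm gives d_i2 = -7.686 cm.
m_2 = -(-7.686)/(33.220) = 0.2314.
Overall magnification: m = m_1 m_2 = 0.1526.

0.153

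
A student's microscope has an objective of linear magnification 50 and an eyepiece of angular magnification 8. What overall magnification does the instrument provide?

The overall magnification of a compound microscope is the product of the objective and eyepiece magnifications:
M = M_obj x M_eye = 50 x 8 = 400.

400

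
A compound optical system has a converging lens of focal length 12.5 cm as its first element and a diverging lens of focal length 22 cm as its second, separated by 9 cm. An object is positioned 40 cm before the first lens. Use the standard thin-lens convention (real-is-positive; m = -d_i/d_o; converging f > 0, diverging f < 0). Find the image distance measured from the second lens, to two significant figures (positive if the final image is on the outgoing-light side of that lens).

16 cm

Applying the thin-lens equation to the first lens, 1/12.5 = 1/40 + 1/d_i1, which gives d_i1 = 18.182 cm.
This image would form 18.182 cm past lens 1, i.e. 9.182 cm beyond lens 2, so it is a virtual object for lens 2: d_o2 = 9 - 18.182 = -9.182 cm.
Applying the thin-lens equation again with f_2 = -22 cm and d_o2 = -9.182 cm gives d_i2 = 15.759 cm.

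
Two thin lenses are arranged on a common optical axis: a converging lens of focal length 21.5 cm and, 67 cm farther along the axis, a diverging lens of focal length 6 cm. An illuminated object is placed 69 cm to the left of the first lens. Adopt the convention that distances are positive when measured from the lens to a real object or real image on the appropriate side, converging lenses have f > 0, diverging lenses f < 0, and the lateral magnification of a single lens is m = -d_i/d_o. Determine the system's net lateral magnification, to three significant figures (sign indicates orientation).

Applying the thin-lens equation to the first lens, 1/21.5 = 1/69 + 1/d_i1, which gives d_i1 = 31.232 cm.
Its lateral magnification is m_1 = -d_i1/d_o1 = -(31.232)/69 = -0.4526.
The intermediate image is 31.232 cm to the right of lens 1, so d_o2 = L - d_i1 = 67 - 31.232 = 35.768 cm.
Applying the thin-lens equation again with f_2 = -6 cm and d_o2 = 35.768 cm gives d_i2 = -5.138 cm.
m_2 = -(-5.138)/(35.768) = 0.1436.
Total m = m_1 x m_2 = (-0.4526)(0.1436) = -0.0650.

-0.0650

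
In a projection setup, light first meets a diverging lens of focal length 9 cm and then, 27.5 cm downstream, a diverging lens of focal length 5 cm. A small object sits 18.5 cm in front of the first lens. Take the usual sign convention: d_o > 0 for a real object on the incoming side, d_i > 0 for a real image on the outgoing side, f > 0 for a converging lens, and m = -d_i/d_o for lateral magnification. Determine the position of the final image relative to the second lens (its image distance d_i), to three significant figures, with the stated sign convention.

-4.35 cm

Applying the thin-lens equation to the first lens, 1/(-9) = 1/18.5 + 1/d_i1, which gives d_i1 = -6.055 cm.
With d_i1 < 0 the first image is virtual and lies on the object side; the object distance for lens 2 is d_o2 = 27.5 - (-6.055) = 33.555 cm.
Applying the thin-lens equation again with f_2 = -5 cm and d_o2 = 33.555 cm gives d_i2 = -4.352 cm.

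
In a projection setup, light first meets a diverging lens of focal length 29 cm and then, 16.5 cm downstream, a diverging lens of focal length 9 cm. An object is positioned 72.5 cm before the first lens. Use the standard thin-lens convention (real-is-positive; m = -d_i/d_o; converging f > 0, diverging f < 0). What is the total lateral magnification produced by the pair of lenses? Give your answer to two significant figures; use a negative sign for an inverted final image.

Applying the thin-lens equation to the first lens, 1/(-29) = 1/72.5 + 1/d_i1, which gives d_i1 = -20.714 cm.
Its lateral magnification is m_1 = -d_i1/d_o1 = -(-20.714)/72.5 = 0.2857.
With d_i1 < 0 the first image is virtual and lies on the object side; the object distance for lens 2 is d_o2 = 16.5 - (-20.714) = 37.214 cm.
Applying the thin-lens equation again with f_2 = -9 cm and d_o2 = 37.214 cm gives d_i2 = -7.247 cm.
m_2 = -(-7.247)/(37.214) = 0.1947.
Overall magnification: m = m_1 m_2 = 0.0556.

0.056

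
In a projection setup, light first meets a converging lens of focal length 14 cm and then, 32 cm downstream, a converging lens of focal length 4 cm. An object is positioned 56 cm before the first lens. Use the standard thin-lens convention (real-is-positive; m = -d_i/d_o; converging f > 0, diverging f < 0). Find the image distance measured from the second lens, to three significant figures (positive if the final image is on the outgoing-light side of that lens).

First lens: d_i1 = 1/(1/14 - 1/56) = 18.667 cm.
The intermediate image is 18.667 cm to the right of lens 1, so d_o2 = L - d_i1 = 32 - 18.667 = 13.333 cm.
Second lens: d_i2 = 1/(1/4 - 1/(13.333)) = 5.714 cm.

5.71 cm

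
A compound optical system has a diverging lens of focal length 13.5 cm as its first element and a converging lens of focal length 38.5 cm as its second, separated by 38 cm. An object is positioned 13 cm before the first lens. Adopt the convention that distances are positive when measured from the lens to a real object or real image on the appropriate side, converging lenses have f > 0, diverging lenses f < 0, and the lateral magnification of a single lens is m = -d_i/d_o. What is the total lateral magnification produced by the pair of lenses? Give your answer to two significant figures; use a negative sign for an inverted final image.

-3.2

Applying the thin-lens equation to the first lens, 1/(-13.5) = 1/13 + 1/d_i1, which gives d_i1 = -6.623 cm.
Its lateral magnification is m_1 = -d_i1/d_o1 = -(-6.623)/13 = 0.5094.
The intermediate image is virtual, 6.623 cm to the left of lens 1, so d_o2 = L - d_i1 = 38 - (-6.623) = 44.623 cm.
Applying the thin-lens equation again with f_2 = 38.5 cm and d_o2 = 44.623 cm gives d_i2 = 280.593 cm.
m_2 = -(280.593)/(44.623) = -6.2881.
Total m = m_1 x m_2 = (0.5094)(-6.2881) = -3.2034.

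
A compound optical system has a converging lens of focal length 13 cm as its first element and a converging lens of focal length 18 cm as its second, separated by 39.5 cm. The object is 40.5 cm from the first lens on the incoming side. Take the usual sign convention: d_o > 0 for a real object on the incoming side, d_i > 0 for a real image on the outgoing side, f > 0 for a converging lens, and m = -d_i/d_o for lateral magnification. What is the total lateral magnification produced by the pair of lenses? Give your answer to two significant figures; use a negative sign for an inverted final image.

Applying the thin-lens equation to the first lens, 1/13 = 1/40.5 + 1/d_i1, which gives d_i1 = 19.145 cm.
Its lateral magnification is m_1 = -d_i1/d_o1 = -(19.145)/40.5 = -0.4727.
That image sits 20.355 cm in front of the second lens, so d_o2 = 20.355 cm.
Applying the thin-lens equation again with f_2 = 18 cm and d_o2 = 20.355 cm gives d_i2 = 155.606 cm.
m_2 = -(155.606)/(20.355) = -7.6448.
Total m = m_1 x m_2 = (-0.4727)(-7.6448) = 3.6139.

3.6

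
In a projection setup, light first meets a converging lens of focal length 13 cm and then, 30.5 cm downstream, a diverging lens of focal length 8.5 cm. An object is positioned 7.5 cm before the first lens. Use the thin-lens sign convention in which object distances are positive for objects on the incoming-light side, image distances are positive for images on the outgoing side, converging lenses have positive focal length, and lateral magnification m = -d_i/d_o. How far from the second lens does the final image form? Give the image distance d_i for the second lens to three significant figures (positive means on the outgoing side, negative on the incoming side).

Applying the thin-lens equation to the first lens, 1/13 = 1/7.5 + 1/d_i1, which gives d_i1 = -17.727 cm.
The intermediate image is virtual, 17.727 cm to the left of lens 1, so d_o2 = L - d_i1 = 30.5 - (-17.727) = 48.227 cm.
Applying the thin-lens equation again with f_2 = -8.5 cm and d_o2 = 48.227 cm gives d_i2 = -7.226 cm.

-7.23 cm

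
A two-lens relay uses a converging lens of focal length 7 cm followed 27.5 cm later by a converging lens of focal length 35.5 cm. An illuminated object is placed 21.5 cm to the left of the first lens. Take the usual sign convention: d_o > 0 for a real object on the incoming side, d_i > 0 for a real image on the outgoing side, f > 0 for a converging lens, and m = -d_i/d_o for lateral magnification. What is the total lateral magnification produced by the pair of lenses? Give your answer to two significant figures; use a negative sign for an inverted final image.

Lens 1: 1/d_i1 = 1/f_1 - 1/d_o1 = 1/7 - 1/21.5 = 0.09635 cm^-1, so d_i1 = 10.379 cm.
m_1 = -(10.379)/21.5 = -0.4828.
Object distance for lens 2: d_o2 = 27.5 - 10.379 = 17.121 cm.
Lens 2: 1/d_i2 = 1/f_2 - 1/d_o2 = 1/35.5 - 1/(17.121) = -0.03024 cm^-1, so d_i2 = -33.069 cm.
m_2 = -(-33.069)/(17.121) = 1.9315.
The system's lateral magnification is m_1 m_2 = (-0.4828)(1.9315) = -0.9325.

-0.93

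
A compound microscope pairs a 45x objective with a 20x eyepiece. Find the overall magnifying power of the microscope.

The overall magnification of a compound microscope is the product of the objective and eyepiece magnifications:
M = M_obj x M_eye = 45 x 20 = 900.

900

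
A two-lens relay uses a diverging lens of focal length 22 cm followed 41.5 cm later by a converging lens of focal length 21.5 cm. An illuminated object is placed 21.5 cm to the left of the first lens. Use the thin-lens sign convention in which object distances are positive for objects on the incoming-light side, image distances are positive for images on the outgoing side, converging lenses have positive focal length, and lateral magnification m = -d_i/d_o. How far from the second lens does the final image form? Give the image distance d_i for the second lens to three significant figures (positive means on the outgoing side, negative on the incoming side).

36.5 cm

Lens 1: 1/d_i1 = 1/f_1 - 1/d_o1 = 1/(-22) - 1/21.5 = -0.09197 cm^-1, so d_i1 = -10.874 cm.
With d_i1 < 0 the first image is virtual and lies on the object side; the object distance for lens 2 is d_o2 = 41.5 - (-10.874) = 52.374 cm.
Lens 2: 1/d_i2 = 1/f_2 - 1/d_o2 = 1/21.5 - 1/(52.374) = 0.02742 cm^-1, so d_i2 = 36.472 cm.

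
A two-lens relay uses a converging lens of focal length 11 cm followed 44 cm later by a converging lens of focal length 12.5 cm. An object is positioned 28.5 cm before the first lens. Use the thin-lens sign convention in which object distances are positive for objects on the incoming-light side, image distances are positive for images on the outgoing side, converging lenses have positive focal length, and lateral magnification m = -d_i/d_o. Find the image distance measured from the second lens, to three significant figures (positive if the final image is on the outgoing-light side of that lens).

24.0 cm

Applying the thin-lens equation to the first lens, 1/11 = 1/28.5 + 1/d_i1, which gives d_i1 = 17.914 cm.
The intermediate image is 17.914 cm to the right of lens 1, so d_o2 = L - d_i1 = 44 - 17.914 = 26.086 cm.
Applying the thin-lens equation again with f_2 = 12.5 cm and d_o2 = 26.086 cm gives d_i2 = 24.001 cm.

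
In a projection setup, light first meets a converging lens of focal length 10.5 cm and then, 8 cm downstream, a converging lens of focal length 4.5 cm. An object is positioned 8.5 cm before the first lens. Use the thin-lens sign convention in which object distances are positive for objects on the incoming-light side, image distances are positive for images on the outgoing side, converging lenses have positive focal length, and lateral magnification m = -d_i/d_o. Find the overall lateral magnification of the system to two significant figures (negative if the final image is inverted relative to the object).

First lens: d_i1 = 1/(1/10.5 - 1/8.5) = -44.625 cm.
m_1 = -(-44.625)/8.5 = 5.2500.
With d_i1 < 0 the first image is virtual and lies on the object side; the object distance for lens 2 is d_o2 = 8 - (-44.625) = 52.625 cm.
Second lens: d_i2 = 1/(1/4.5 - 1/(52.625)) = 4.921 cm.
m_2 = -(4.921)/(52.625) = -0.0935.
Overall magnification: m = m_1 m_2 = -0.4909.

-0.49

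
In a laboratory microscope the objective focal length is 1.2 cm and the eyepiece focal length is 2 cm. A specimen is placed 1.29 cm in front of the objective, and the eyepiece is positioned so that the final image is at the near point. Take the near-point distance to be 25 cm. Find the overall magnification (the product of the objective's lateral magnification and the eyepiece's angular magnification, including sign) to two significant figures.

-180

Objective: 1/d_i = 1/f_obj - 1/d_o = 1/1.2 - 1/1.29 = 0.05814 cm^-1, so d_i = 17.200 cm.
m_obj = -d_i/d_o = -17.200/1.29 = -13.333.
Eyepiece angular magnification (image at near point): M_eye = 1 + D/f_e = 1 + 25/2 = 13.500.
Overall M = m_obj x M_eye = (-13.333)(13.500) = -180.00.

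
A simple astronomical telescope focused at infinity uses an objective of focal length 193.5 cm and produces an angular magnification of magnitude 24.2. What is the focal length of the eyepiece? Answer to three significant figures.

8.00 cm

|M| = f_obj/f_eye, so f_eye = f_obj/|M| = 193.5/24.2 = 7.996 cm.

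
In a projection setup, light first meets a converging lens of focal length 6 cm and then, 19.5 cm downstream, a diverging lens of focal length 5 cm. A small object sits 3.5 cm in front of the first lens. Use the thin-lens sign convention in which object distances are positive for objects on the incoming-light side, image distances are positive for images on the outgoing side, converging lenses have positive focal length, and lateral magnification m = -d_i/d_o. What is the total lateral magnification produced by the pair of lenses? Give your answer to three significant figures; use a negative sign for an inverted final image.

0.365

First lens: d_i1 = 1/(1/6 - 1/3.5) = -8.400 cm.
m_1 = -(-8.400)/3.5 = 2.4000.
With d_i1 < 0 the first image is virtual and lies on the object side; the object distance for lens 2 is d_o2 = 19.5 - (-8.400) = 27.900 cm.
Second lens: d_i2 = 1/(1/(-5) - 1/(27.900)) = -4.240 cm.
m_2 = -(-4.240)/(27.900) = 0.1520.
The system's lateral magnification is m_1 m_2 = (2.4000)(0.1520) = 0.3647.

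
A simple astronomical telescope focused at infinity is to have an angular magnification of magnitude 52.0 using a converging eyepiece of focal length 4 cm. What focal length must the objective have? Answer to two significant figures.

|M| = f_obj/|f_eye|, so f_obj = |M| x |f_eye| = 52.0 x 4 = 208.000 cm.

210 cm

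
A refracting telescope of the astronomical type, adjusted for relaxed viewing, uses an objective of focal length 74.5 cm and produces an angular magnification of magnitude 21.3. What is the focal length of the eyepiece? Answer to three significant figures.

|M| = f_obj/f_eye, so f_eye = f_obj/|M| = 74.5/21.3 = 3.498 cm.

3.50 cm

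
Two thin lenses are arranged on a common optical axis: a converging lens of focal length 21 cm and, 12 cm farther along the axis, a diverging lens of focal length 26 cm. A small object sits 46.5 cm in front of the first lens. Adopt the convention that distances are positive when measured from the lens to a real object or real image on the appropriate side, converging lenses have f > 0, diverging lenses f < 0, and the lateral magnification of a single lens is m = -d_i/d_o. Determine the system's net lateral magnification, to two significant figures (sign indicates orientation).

Applying the thin-lens equation to the first lens, 1/21 = 1/46.5 + 1/d_i1, which gives d_i1 = 38.294 cm.
Its lateral magnification is m_1 = -d_i1/d_o1 = -(38.294)/46.5 = -0.8235.
Since 38.294 cm > 12 cm, the first image lies past the second lens and serves as a virtual object: d_o2 = L - d_i1 = -26.294 cm.
Applying the thin-lens equation again with f_2 = -26 cm and d_o2 = -26.294 cm gives d_i2 = -2324.400 cm.
m_2 = -(-2324.400)/(-26.294) = -88.4000.
The system's lateral magnification is m_1 m_2 = (-0.8235)(-88.4000) = 72.8000.

73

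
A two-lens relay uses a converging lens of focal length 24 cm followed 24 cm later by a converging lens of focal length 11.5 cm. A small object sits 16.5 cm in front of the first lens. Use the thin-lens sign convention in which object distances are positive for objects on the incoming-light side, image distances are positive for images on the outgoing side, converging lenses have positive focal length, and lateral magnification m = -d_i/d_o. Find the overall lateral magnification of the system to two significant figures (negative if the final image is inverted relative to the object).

-0.56

First lens: d_i1 = 1/(1/24 - 1/16.5) = -52.800 cm.
m_1 = -(-52.800)/16.5 = 3.2000.
The intermediate image is virtual, 52.800 cm to the left of lens 1, so d_o2 = L - d_i1 = 24 - (-52.800) = 76.800 cm.
Second lens: d_i2 = 1/(1/11.5 - 1/(76.800)) = 13.525 cm.
m_2 = -(13.525)/(76.800) = -0.1761.
Overall magnification: m = m_1 m_2 = -0.5636.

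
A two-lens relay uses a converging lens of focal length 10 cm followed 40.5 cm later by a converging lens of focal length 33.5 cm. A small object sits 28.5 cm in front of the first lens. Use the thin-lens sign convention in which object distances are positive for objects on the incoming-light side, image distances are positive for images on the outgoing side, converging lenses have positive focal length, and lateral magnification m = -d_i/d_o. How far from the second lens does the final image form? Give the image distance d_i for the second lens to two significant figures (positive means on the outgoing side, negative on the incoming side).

-100 cm

Lens 1: 1/d_i1 = 1/f_1 - 1/d_o1 = 1/10 - 1/28.5 = 0.06491 cm^-1, so d_i1 = 15.405 cm.
Object distance for lens 2: d_o2 = 40.5 - 15.405 = 25.095 cm.
Lens 2: 1/d_i2 = 1/f_2 - 1/d_o2 = 1/33.5 - 1/(25.095) = -0.01000 cm^-1, so d_i2 = -100.015 cm.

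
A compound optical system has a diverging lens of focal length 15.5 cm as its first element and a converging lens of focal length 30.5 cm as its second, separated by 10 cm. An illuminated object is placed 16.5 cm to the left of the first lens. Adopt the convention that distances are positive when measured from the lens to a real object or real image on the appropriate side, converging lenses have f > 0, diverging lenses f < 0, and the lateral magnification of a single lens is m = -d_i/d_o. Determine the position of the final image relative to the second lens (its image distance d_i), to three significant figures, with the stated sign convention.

Applying the thin-lens equation to the first lens, 1/(-15.5) = 1/16.5 + 1/d_i1, which gives d_i1 = -7.992 cm.
The intermediate image is virtual, 7.992 cm to the left of lens 1, so d_o2 = L - d_i1 = 10 - (-7.992) = 17.992 cm.
Applying the thin-lens equation again with f_2 = 30.5 cm and d_o2 = 17.992 cm gives d_i2 = -43.874 cm.

-43.9 cm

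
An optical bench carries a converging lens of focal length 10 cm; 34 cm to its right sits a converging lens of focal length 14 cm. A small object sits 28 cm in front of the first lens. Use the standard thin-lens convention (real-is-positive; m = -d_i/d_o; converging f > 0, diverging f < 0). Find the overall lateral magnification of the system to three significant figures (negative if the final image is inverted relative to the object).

1.75

Applying the thin-lens equation to the first lens, 1/10 = 1/28 + 1/d_i1, which gives d_i1 = 15.556 cm.
Its lateral magnification is m_1 = -d_i1/d_o1 = -(15.556)/28 = -0.5556.
The intermediate image is 15.556 cm to the right of lens 1, so d_o2 = L - d_i1 = 34 - 15.556 = 18.444 cm.
Applying the thin-lens equation again with f_2 = 14 cm and d_o2 = 18.444 cm gives d_i2 = 58.100 cm.
m_2 = -(58.100)/(18.444) = -3.1500.
The system's lateral magnification is m_1 m_2 = (-0.5556)(-3.1500) = 1.7500.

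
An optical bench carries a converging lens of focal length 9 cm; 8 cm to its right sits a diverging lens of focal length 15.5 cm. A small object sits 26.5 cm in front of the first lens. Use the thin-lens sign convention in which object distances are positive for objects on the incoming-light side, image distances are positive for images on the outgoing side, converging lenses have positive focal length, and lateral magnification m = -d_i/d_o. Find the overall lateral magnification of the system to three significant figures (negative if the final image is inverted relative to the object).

-0.808

First lens: d_i1 = 1/(1/9 - 1/26.5) = 13.629 cm.
m_1 = -(13.629)/26.5 = -0.5143.
Since 13.629 cm > 8 cm, the first image lies past the second lens and serves as a virtual object: d_o2 = L - d_i1 = -5.629 cm.
Second lens: d_i2 = 1/(1/(-15.5) - 1/(-5.629)) = 8.838 cm.
m_2 = -(8.838)/(-5.629) = 1.5702.
Overall magnification: m = m_1 m_2 = -0.8075.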